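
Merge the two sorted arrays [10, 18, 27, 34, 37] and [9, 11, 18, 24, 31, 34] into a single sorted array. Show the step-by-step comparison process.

Merging process:

Compare 10 vs 9: take 9 from right. Merged: [9]
Compare 10 vs 11: take 10 from left. Merged: [9, 10]
Compare 18 vs 11: take 11 from right. Merged: [9, 10, 11]
Compare 18 vs 18: take 18 from left. Merged: [9, 10, 11, 18]
Compare 27 vs 18: take 18 from right. Merged: [9, 10, 11, 18, 18]
Compare 27 vs 24: take 24 from right. Merged: [9, 10, 11, 18, 18, 24]
Compare 27 vs 31: take 27 from left. Merged: [9, 10, 11, 18, 18, 24, 27]
Compare 34 vs 31: take 31 from right. Merged: [9, 10, 11, 18, 18, 24, 27, 31]
Compare 34 vs 34: take 34 from left. Merged: [9, 10, 11, 18, 18, 24, 27, 31, 34]
Compare 37 vs 34: take 34 from right. Merged: [9, 10, 11, 18, 18, 24, 27, 31, 34, 34]
Append remaining from left: [37]. Merged: [9, 10, 11, 18, 18, 24, 27, 31, 34, 34, 37]

Final merged array: [9, 10, 11, 18, 18, 24, 27, 31, 34, 34, 37]
Total comparisons: 10

The merged array is [9, 10, 11, 18, 18, 24, 27, 31, 34, 34, 37], requiring 10 comparisons. The merge step runs in O(n) time where n is the total number of elements.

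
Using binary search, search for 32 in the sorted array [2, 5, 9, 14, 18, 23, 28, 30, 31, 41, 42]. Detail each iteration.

Binary search for 32 in [2, 5, 9, 14, 18, 23, 28, 30, 31, 41, 42]:

lo=0, hi=10, mid=5, arr[mid]=23 -> 23 < 32, search right half
lo=6, hi=10, mid=8, arr[mid]=31 -> 31 < 32, search right half
lo=9, hi=10, mid=9, arr[mid]=41 -> 41 > 32, search left half
lo=9 > hi=8, target 32 not found

Binary search determines that 32 is not in the array after 3 comparisons. The search space was exhausted without finding the target.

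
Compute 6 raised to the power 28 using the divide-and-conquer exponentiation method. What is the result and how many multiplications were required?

Computing 6^28 by squaring (build up from 6^1; each line after the first costs one multiplication):

6^1 = 6
6^2 = (6^1)^2 = 6^2 = 36
6^3 = 6 * 6^2 = 6 * 36 = 216
6^6 = (6^3)^2 = 216^2 = 46656
6^7 = 6 * 6^6 = 6 * 46656 = 279936
6^14 = (6^7)^2 = 279936^2 = 78364164096
6^28 = (6^14)^2 = 78364164096^2 = 6140942214464815497216

Result: 6140942214464815497216
Multiplications needed: 6 (6 lines after 6^1)

6^28 = 6140942214464815497216. Using exponentiation by squaring, this requires 6 multiplications. The key idea: if the exponent is even, square the half-power; if odd, multiply by the base once.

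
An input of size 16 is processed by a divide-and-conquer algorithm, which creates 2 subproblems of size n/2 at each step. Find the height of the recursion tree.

For divide and conquer with division factor 2:

Problem sizes at each level:
Level 0: 16
Level 1: 8
Level 2: 4
Level 3: 2
Level 4: 1

The root is level 0 and the size-1 base case is level 4 (the tree spans levels 0 through 4, i.e. 5 levels counting the root), so the depth is the number of divisions: log_2(16) = 4

The recursion tree depth is log_2(16) = 4. At each level, the problem size is divided by 2, so it takes 4 divisions to reduce to a base case of size 1. The algorithm makes 2 recursive calls at each level.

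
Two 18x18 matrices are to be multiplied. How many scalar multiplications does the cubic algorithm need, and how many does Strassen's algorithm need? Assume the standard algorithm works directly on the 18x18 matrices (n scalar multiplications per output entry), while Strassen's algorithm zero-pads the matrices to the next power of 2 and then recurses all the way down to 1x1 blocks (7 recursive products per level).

Matrix multiplication for 18x18 matrices:

Strassen's algorithm requires power-of-2 dimensions. Pad 18x18 to 32x32 (next power of 2).

Standard algorithm: 18^3 = 5832 multiplications
Strassen's algorithm: 7^(log2(32)) = 7^5 = 16807 multiplications
Difference: 5832 - 16807 = -10975 (Strassen uses MORE here due to padding overhead — for small or just-over-power-of-2 n, padding can outweigh the per-level savings)

Standard: 5832 multiplications (18^3). Strassen: 16807 multiplications (7^5, after padding to 32x32). Strassen reduces 8 recursive multiplications to 7 at each level.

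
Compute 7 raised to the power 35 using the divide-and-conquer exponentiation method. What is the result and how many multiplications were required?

Computing 7^35 by squaring (build up from 7^1; each line after the first costs one multiplication):

7^1 = 7
7^2 = (7^1)^2 = 7^2 = 49
7^4 = (7^2)^2 = 49^2 = 2401
7^8 = (7^4)^2 = 2401^2 = 5764801
7^16 = (7^8)^2 = 5764801^2 = 33232930569601
7^17 = 7 * 7^16 = 7 * 33232930569601 = 232630513987207
7^34 = (7^17)^2 = 232630513987207^2 = 54116956037952111668959660849
7^35 = 7 * 7^34 = 7 * 54116956037952111668959660849 = 378818692265664781682717625943

Result: 378818692265664781682717625943
Multiplications needed: 7 (7 lines after 7^1)

7^35 = 378818692265664781682717625943. Using exponentiation by squaring, this requires 7 multiplications. The key idea: if the exponent is even, square the half-power; if odd, multiply by the base once.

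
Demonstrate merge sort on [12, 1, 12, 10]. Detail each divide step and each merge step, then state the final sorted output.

Merge sort trace:

Split: [12, 1, 12, 10] -> [12, 1] and [12, 10]
  Split: [12, 1] -> [12] and [1]
  Merge: [12] + [1] -> [1, 12]
  Split: [12, 10] -> [12] and [10]
  Merge: [12] + [10] -> [10, 12]
Merge: [1, 12] + [10, 12] -> [1, 10, 12, 12]

Final sorted array: [1, 10, 12, 12]

The merge sort proceeds by recursively splitting the array and merging sorted halves.
After all merges, the sorted array is [1, 10, 12, 12].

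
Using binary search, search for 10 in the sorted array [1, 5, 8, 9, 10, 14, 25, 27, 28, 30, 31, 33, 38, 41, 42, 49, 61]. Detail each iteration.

Binary search for 10 in [1, 5, 8, 9, 10, 14, 25, 27, 28, 30, 31, 33, 38, 41, 42, 49, 61]:

lo=0, hi=16, mid=8, arr[mid]=28 -> 28 > 10, search left half
lo=0, hi=7, mid=3, arr[mid]=9 -> 9 < 10, search right half
lo=4, hi=7, mid=5, arr[mid]=14 -> 14 > 10, search left half
lo=4, hi=4, mid=4, arr[mid]=10 -> Found target at index 4!

Binary search finds 10 at index 4 after 4 comparisons. The search repeatedly halves the search space by comparing with the middle element.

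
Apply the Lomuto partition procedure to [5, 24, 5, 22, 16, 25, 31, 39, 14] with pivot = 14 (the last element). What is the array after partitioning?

Lomuto partition with pivot = 14:

Initial array: [5, 24, 5, 22, 16, 25, 31, 39, 14]

arr[0]=5 <= 14: swap with position 0, array becomes [5, 24, 5, 22, 16, 25, 31, 39, 14]
arr[1]=24 > 14: no swap
arr[2]=5 <= 14: swap with position 1, array becomes [5, 5, 24, 22, 16, 25, 31, 39, 14]
arr[3]=22 > 14: no swap
arr[4]=16 > 14: no swap
arr[5]=25 > 14: no swap
arr[6]=31 > 14: no swap
arr[7]=39 > 14: no swap

Place pivot at position 2: [5, 5, 14, 22, 16, 25, 31, 39, 24]
Pivot position: 2

After partitioning with pivot 14, the array becomes [5, 5, 14, 22, 16, 25, 31, 39, 24]. The pivot is placed at index 2. All elements to the left of the pivot are <= 14, and all elements to the right are > 14.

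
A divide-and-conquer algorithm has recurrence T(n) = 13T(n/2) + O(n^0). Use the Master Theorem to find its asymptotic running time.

Master Theorem for T(n) = 13T(n/2) + O(n^0):

a = 13, b = 2, c = 0
log_b(a) = log_2(13) = 3.7004

Case 1: c = 0 < log_2(13) = 3.7004
T(n) = O(n^(log_2 13))

For T(n) = 13T(n/2) + O(n^0): log_2(13) = 3.7004. This is Case 1 of the Master Theorem (c < log_b(a), work dominated by leaves), giving O(n^(log_2 13)).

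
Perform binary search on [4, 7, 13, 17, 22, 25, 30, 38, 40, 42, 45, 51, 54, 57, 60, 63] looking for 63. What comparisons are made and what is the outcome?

Binary search for 63 in [4, 7, 13, 17, 22, 25, 30, 38, 40, 42, 45, 51, 54, 57, 60, 63]:

lo=0, hi=15, mid=7, arr[mid]=38 -> 38 < 63, search right half
lo=8, hi=15, mid=11, arr[mid]=51 -> 51 < 63, search right half
lo=12, hi=15, mid=13, arr[mid]=57 -> 57 < 63, search right half
lo=14, hi=15, mid=14, arr[mid]=60 -> 60 < 63, search right half
lo=15, hi=15, mid=15, arr[mid]=63 -> Found target at index 15!

Binary search finds 63 at index 15 after 5 comparisons. The search repeatedly halves the search space by comparing with the middle element.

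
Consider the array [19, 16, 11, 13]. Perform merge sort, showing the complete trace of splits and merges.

Merge sort trace:

Split: [19, 16, 11, 13] -> [19, 16] and [11, 13]
  Split: [19, 16] -> [19] and [16]
  Merge: [19] + [16] -> [16, 19]
  Split: [11, 13] -> [11] and [13]
  Merge: [11] + [13] -> [11, 13]
Merge: [16, 19] + [11, 13] -> [11, 13, 16, 19]

Final sorted array: [11, 13, 16, 19]

The merge sort proceeds by recursively splitting the array and merging sorted halves.
After all merges, the sorted array is [11, 13, 16, 19].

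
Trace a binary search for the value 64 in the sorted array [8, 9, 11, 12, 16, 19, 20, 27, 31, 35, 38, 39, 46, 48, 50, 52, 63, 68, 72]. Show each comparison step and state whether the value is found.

Binary search for 64 in [8, 9, 11, 12, 16, 19, 20, 27, 31, 35, 38, 39, 46, 48, 50, 52, 63, 68, 72]:

lo=0, hi=18, mid=9, arr[mid]=35 -> 35 < 64, search right half
lo=10, hi=18, mid=14, arr[mid]=50 -> 50 < 64, search right half
lo=15, hi=18, mid=16, arr[mid]=63 -> 63 < 64, search right half
lo=17, hi=18, mid=17, arr[mid]=68 -> 68 > 64, search left half
lo=17 > hi=16, target 64 not found

Binary search determines that 64 is not in the array after 4 comparisons. The search space was exhausted without finding the target.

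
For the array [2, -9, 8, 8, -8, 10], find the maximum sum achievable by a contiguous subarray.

Using Kadane's algorithm on [2, -9, 8, 8, -8, 10]:

Scanning through the array:
Position 1 (value -9): max_ending_here = -7, max_so_far = 2
Position 2 (value 8): max_ending_here = 8, max_so_far = 8
Position 3 (value 8): max_ending_here = 16, max_so_far = 16
Position 4 (value -8): max_ending_here = 8, max_so_far = 16
Position 5 (value 10): max_ending_here = 18, max_so_far = 18

Maximum subarray: [8, 8, -8, 10]
Maximum sum: 18

The maximum subarray is [8, 8, -8, 10] with sum 18. This subarray runs from index 2 to index 5.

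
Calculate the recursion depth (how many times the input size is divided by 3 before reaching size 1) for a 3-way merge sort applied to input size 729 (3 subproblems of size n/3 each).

For divide and conquer with division factor 3:

Problem sizes at each level:
Level 0: 729
Level 1: 243
Level 2: 81
Level 3: 27
Level 4: 9
Level 5: 3
Level 6: 1

The root is level 0 and the size-1 base case is level 6 (the tree spans levels 0 through 6, i.e. 7 levels counting the root), so the depth is the number of divisions: log_3(729) = 6

The recursion tree depth is log_3(729) = 6. At each level, the problem size is divided by 3, so it takes 6 divisions to reduce to a base case of size 1. The algorithm makes 3 recursive calls at each level.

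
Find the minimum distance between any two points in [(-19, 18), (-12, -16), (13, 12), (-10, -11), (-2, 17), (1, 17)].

Computing all pairwise distances among 6 points:

d((-19, 18), (-12, -16)) = 34.7131
d((-19, 18), (13, 12)) = 32.5576
d((-19, 18), (-10, -11)) = 30.3645
d((-19, 18), (-2, 17)) = 17.0294
d((-19, 18), (1, 17)) = 20.025
d((-12, -16), (13, 12)) = 37.5366
d((-12, -16), (-10, -11)) = 5.3852
d((-12, -16), (-2, 17)) = 34.4819
d((-12, -16), (1, 17)) = 35.4683
d((13, 12), (-10, -11)) = 32.5269
d((13, 12), (-2, 17)) = 15.8114
d((13, 12), (1, 17)) = 13.0
d((-10, -11), (-2, 17)) = 29.1204
d((-10, -11), (1, 17)) = 30.0832
d((-2, 17), (1, 17)) = 3.0 <-- minimum

Closest pair: (-2, 17) and (1, 17) with distance 3.0

The closest pair is (-2, 17) and (1, 17) with Euclidean distance 3.0. For 6 points, brute-force pairwise comparison is shown above. For large n, the divide-and-conquer algorithm (sort by x, recurse on halves, check the dividing strip) achieves O(n log n).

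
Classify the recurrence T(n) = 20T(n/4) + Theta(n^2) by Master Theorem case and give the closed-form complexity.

Master Theorem for T(n) = 20T(n/4) + O(n^2):

a = 20, b = 4, c = 2
log_b(a) = log_4(20) = 2.1610

Case 1: c = 2 < log_4(20) = 2.1610
T(n) = O(n^(log_4 20))

For T(n) = 20T(n/4) + O(n^2): log_4(20) = 2.1610. This is Case 1 of the Master Theorem (c < log_b(a), work dominated by leaves), giving O(n^(log_4 20)).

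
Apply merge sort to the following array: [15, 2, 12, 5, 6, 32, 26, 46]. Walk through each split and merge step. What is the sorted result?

Merge sort trace:

Split: [15, 2, 12, 5, 6, 32, 26, 46] -> [15, 2, 12, 5] and [6, 32, 26, 46]
  Split: [15, 2, 12, 5] -> [15, 2] and [12, 5]
    Split: [15, 2] -> [15] and [2]
    Merge: [15] + [2] -> [2, 15]
    Split: [12, 5] -> [12] and [5]
    Merge: [12] + [5] -> [5, 12]
  Merge: [2, 15] + [5, 12] -> [2, 5, 12, 15]
  Split: [6, 32, 26, 46] -> [6, 32] and [26, 46]
    Split: [6, 32] -> [6] and [32]
    Merge: [6] + [32] -> [6, 32]
    Split: [26, 46] -> [26] and [46]
    Merge: [26] + [46] -> [26, 46]
  Merge: [6, 32] + [26, 46] -> [6, 26, 32, 46]
Merge: [2, 5, 12, 15] + [6, 26, 32, 46] -> [2, 5, 6, 12, 15, 26, 32, 46]

Final sorted array: [2, 5, 6, 12, 15, 26, 32, 46]

The merge sort proceeds by recursively splitting the array and merging sorted halves.
After all merges, the sorted array is [2, 5, 6, 12, 15, 26, 32, 46].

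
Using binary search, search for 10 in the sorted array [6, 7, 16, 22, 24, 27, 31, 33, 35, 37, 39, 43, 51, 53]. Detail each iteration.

Binary search for 10 in [6, 7, 16, 22, 24, 27, 31, 33, 35, 37, 39, 43, 51, 53]:

lo=0, hi=13, mid=6, arr[mid]=31 -> 31 > 10, search left half
lo=0, hi=5, mid=2, arr[mid]=16 -> 16 > 10, search left half
lo=0, hi=1, mid=0, arr[mid]=6 -> 6 < 10, search right half
lo=1, hi=1, mid=1, arr[mid]=7 -> 7 < 10, search right half
lo=2 > hi=1, target 10 not found

Binary search determines that 10 is not in the array after 4 comparisons. The search space was exhausted without finding the target.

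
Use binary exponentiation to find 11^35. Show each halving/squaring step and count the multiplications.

Computing 11^35 by squaring (build up from 11^1; each line after the first costs one multiplication):

11^1 = 11
11^2 = (11^1)^2 = 11^2 = 121
11^4 = (11^2)^2 = 121^2 = 14641
11^8 = (11^4)^2 = 14641^2 = 214358881
11^16 = (11^8)^2 = 214358881^2 = 45949729863572161
11^17 = 11 * 11^16 = 11 * 45949729863572161 = 505447028499293771
11^34 = (11^17)^2 = 505447028499293771^2 = 255476698618765889551019445759400441
11^35 = 11 * 11^34 = 11 * 255476698618765889551019445759400441 = 2810243684806424785061213903353404851

Result: 2810243684806424785061213903353404851
Multiplications needed: 7 (7 lines after 11^1)

11^35 = 2810243684806424785061213903353404851. Using exponentiation by squaring, this requires 7 multiplications. The key idea: if the exponent is even, square the half-power; if odd, multiply by the base once.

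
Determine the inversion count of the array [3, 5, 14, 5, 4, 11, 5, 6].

Finding inversions in [3, 5, 14, 5, 4, 11, 5, 6]:

(1, 4): arr[1]=5 > arr[4]=4
(2, 3): arr[2]=14 > arr[3]=5
(2, 4): arr[2]=14 > arr[4]=4
(2, 5): arr[2]=14 > arr[5]=11
(2, 6): arr[2]=14 > arr[6]=5
(2, 7): arr[2]=14 > arr[7]=6
(3, 4): arr[3]=5 > arr[4]=4
(5, 6): arr[5]=11 > arr[6]=5
(5, 7): arr[5]=11 > arr[7]=6

Total inversions: 9

The array has 9 inversion(s): (1,4), (2,3), (2,4), (2,5), (2,6), (2,7), (3,4), (5,6), (5,7). Each pair (i,j) satisfies i < j and arr[i] > arr[j].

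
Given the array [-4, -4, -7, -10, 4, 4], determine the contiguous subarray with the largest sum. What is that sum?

Using Kadane's algorithm on [-4, -4, -7, -10, 4, 4]:

Scanning through the array:
Position 1 (value -4): max_ending_here = -4, max_so_far = -4
Position 2 (value -7): max_ending_here = -7, max_so_far = -4
Position 3 (value -10): max_ending_here = -10, max_so_far = -4
Position 4 (value 4): max_ending_here = 4, max_so_far = 4
Position 5 (value 4): max_ending_here = 8, max_so_far = 8

Maximum subarray: [4, 4]
Maximum sum: 8

The maximum subarray is [4, 4] with sum 8. This subarray runs from index 4 to index 5.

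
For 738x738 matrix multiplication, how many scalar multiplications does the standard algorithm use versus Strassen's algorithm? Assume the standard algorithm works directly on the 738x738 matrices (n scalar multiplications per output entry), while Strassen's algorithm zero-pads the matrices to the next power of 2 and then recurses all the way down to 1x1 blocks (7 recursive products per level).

Matrix multiplication for 738x738 matrices:

Strassen's algorithm requires power-of-2 dimensions. Pad 738x738 to 1024x1024 (next power of 2).

Standard algorithm: 738^3 = 401947272 multiplications
Strassen's algorithm: 7^(log2(1024)) = 7^10 = 282475249 multiplications
Savings: 401947272 - 282475249 = 119472023 multiplications

Standard: 401947272 multiplications (738^3). Strassen: 282475249 multiplications (7^10, after padding to 1024x1024). Strassen reduces 8 recursive multiplications to 7 at each level.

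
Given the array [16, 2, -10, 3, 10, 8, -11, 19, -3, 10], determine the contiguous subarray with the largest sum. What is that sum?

Using Kadane's algorithm on [16, 2, -10, 3, 10, 8, -11, 19, -3, 10]:

Scanning through the array:
Position 1 (value 2): max_ending_here = 18, max_so_far = 18
Position 2 (value -10): max_ending_here = 8, max_so_far = 18
Position 3 (value 3): max_ending_here = 11, max_so_far = 18
Position 4 (value 10): max_ending_here = 21, max_so_far = 21
Position 5 (value 8): max_ending_here = 29, max_so_far = 29
Position 6 (value -11): max_ending_here = 18, max_so_far = 29
Position 7 (value 19): max_ending_here = 37, max_so_far = 37
Position 8 (value -3): max_ending_here = 34, max_so_far = 37
Position 9 (value 10): max_ending_here = 44, max_so_far = 44

Maximum subarray: [16, 2, -10, 3, 10, 8, -11, 19, -3, 10]
Maximum sum: 44

The maximum subarray is [16, 2, -10, 3, 10, 8, -11, 19, -3, 10] with sum 44. This subarray runs from index 0 to index 9.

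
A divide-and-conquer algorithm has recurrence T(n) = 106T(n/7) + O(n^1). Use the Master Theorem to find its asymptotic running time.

Master Theorem for T(n) = 106T(n/7) + O(n^1):

a = 106, b = 7, c = 1
log_b(a) = log_7(106) = 2.3965

Case 1: c = 1 < log_7(106) = 2.3965
T(n) = O(n^(log_7 106))

For T(n) = 106T(n/7) + O(n^1): log_7(106) = 2.3965. This is Case 1 of the Master Theorem (c < log_b(a), work dominated by leaves), giving O(n^(log_7 106)).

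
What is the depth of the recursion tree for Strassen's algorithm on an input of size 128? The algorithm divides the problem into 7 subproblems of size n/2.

For divide and conquer with division factor 2:

Problem sizes at each level:
Level 0: 128
Level 1: 64
Level 2: 32
Level 3: 16
Level 4: 8
Level 5: 4
Level 6: 2
Level 7: 1

The root is level 0 and the size-1 base case is level 7 (the tree spans levels 0 through 7, i.e. 8 levels counting the root), so the depth is the number of divisions: log_2(128) = 7

The recursion tree depth is log_2(128) = 7. At each level, the problem size is divided by 2, so it takes 7 divisions to reduce to a base case of size 1. The algorithm makes 7 recursive calls at each level.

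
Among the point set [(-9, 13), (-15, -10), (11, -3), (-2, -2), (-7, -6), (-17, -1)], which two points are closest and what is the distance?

Computing all pairwise distances among 6 points:

d((-9, 13), (-15, -10)) = 23.7697
d((-9, 13), (11, -3)) = 25.6125
d((-9, 13), (-2, -2)) = 16.5529
d((-9, 13), (-7, -6)) = 19.105
d((-9, 13), (-17, -1)) = 16.1245
d((-15, -10), (11, -3)) = 26.9258
d((-15, -10), (-2, -2)) = 15.2643
d((-15, -10), (-7, -6)) = 8.9443
d((-15, -10), (-17, -1)) = 9.2195
d((11, -3), (-2, -2)) = 13.0384
d((11, -3), (-7, -6)) = 18.2483
d((11, -3), (-17, -1)) = 28.0713
d((-2, -2), (-7, -6)) = 6.4031 <-- minimum
d((-2, -2), (-17, -1)) = 15.0333
d((-7, -6), (-17, -1)) = 11.1803

Closest pair: (-2, -2) and (-7, -6) with distance 6.4031

The closest pair is (-2, -2) and (-7, -6) with Euclidean distance 6.4031. For 6 points, brute-force pairwise comparison is shown above. For large n, the divide-and-conquer algorithm (sort by x, recurse on halves, check the dividing strip) achieves O(n log n).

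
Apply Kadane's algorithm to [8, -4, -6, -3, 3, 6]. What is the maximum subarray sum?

Using Kadane's algorithm on [8, -4, -6, -3, 3, 6]:

Scanning through the array:
Position 1 (value -4): max_ending_here = 4, max_so_far = 8
Position 2 (value -6): max_ending_here = -2, max_so_far = 8
Position 3 (value -3): max_ending_here = -3, max_so_far = 8
Position 4 (value 3): max_ending_here = 3, max_so_far = 8
Position 5 (value 6): max_ending_here = 9, max_so_far = 9

Maximum subarray: [3, 6]
Maximum sum: 9

The maximum subarray is [3, 6] with sum 9. This subarray runs from index 4 to index 5.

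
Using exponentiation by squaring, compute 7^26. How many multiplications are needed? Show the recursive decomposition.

Computing 7^26 by squaring (build up from 7^1; each line after the first costs one multiplication):

7^1 = 7
7^2 = (7^1)^2 = 7^2 = 49
7^3 = 7 * 7^2 = 7 * 49 = 343
7^6 = (7^3)^2 = 343^2 = 117649
7^12 = (7^6)^2 = 117649^2 = 13841287201
7^13 = 7 * 7^12 = 7 * 13841287201 = 96889010407
7^26 = (7^13)^2 = 96889010407^2 = 9387480337647754305649

Result: 9387480337647754305649
Multiplications needed: 6 (6 lines after 7^1)

7^26 = 9387480337647754305649. Using exponentiation by squaring, this requires 6 multiplications. The key idea: if the exponent is even, square the half-power; if odd, multiply by the base once.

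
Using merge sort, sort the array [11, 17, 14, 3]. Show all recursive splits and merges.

Merge sort trace:

Split: [11, 17, 14, 3] -> [11, 17] and [14, 3]
  Split: [11, 17] -> [11] and [17]
  Merge: [11] + [17] -> [11, 17]
  Split: [14, 3] -> [14] and [3]
  Merge: [14] + [3] -> [3, 14]
Merge: [11, 17] + [3, 14] -> [3, 11, 14, 17]

Final sorted array: [3, 11, 14, 17]

The merge sort proceeds by recursively splitting the array and merging sorted halves.
After all merges, the sorted array is [3, 11, 14, 17].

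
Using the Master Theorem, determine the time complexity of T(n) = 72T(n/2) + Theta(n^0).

Master Theorem for T(n) = 72T(n/2) + O(n^0):

a = 72, b = 2, c = 0
log_b(a) = log_2(72) = 6.1699

Case 1: c = 0 < log_2(72) = 6.1699
T(n) = O(n^(log_2 72))

For T(n) = 72T(n/2) + O(n^0): log_2(72) = 6.1699. This is Case 1 of the Master Theorem (c < log_b(a), work dominated by leaves), giving O(n^(log_2 72)).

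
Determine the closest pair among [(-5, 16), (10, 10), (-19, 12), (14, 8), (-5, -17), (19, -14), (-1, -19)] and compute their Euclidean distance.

Computing all pairwise distances among 7 points:

d((-5, 16), (10, 10)) = 16.1555
d((-5, 16), (-19, 12)) = 14.5602
d((-5, 16), (14, 8)) = 20.6155
d((-5, 16), (-5, -17)) = 33.0
d((-5, 16), (19, -14)) = 38.4187
d((-5, 16), (-1, -19)) = 35.2278
d((10, 10), (-19, 12)) = 29.0689
d((10, 10), (14, 8)) = 4.4721 <-- minimum
d((10, 10), (-5, -17)) = 30.8869
d((10, 10), (19, -14)) = 25.632
d((10, 10), (-1, -19)) = 31.0161
d((-19, 12), (14, 8)) = 33.2415
d((-19, 12), (-5, -17)) = 32.2025
d((-19, 12), (19, -14)) = 46.0435
d((-19, 12), (-1, -19)) = 35.8469
d((14, 8), (-5, -17)) = 31.4006
d((14, 8), (19, -14)) = 22.561
d((14, 8), (-1, -19)) = 30.8869
d((-5, -17), (19, -14)) = 24.1868
d((-5, -17), (-1, -19)) = 4.4721 <-- minimum
d((19, -14), (-1, -19)) = 20.6155

Minimum distance: 4.4721 (tie among 2 pairs: (10, 10) and (14, 8); (-5, -17) and (-1, -19))

The minimum Euclidean distance is 4.4721. There is a tie: 2 pairs achieve this minimum — (10, 10) and (14, 8); (-5, -17) and (-1, -19). Any of these is a valid closest pair. For 7 points, brute-force pairwise comparison is shown above. For large n, the divide-and-conquer algorithm (sort by x, recurse on halves, check the dividing strip) achieves O(n log n).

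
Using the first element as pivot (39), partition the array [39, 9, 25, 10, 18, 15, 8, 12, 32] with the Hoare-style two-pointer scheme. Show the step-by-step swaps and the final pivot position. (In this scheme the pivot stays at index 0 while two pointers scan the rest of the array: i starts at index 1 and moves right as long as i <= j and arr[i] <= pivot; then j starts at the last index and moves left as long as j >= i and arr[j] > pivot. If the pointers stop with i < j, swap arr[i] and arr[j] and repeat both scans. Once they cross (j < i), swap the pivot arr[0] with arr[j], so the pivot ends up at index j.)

Hoare-style two-pointer partition with pivot = 39:

Initial array: [39, 9, 25, 10, 18, 15, 8, 12, 32]

Pointers start at i = 1, j = 8.
i ends at 9, j ends at 8: the pointers have crossed (j < i), so scanning stops.

Swap pivot arr[0] with arr[8] to place pivot at position 8: [32, 9, 25, 10, 18, 15, 8, 12, 39]
Pivot position: 8

After partitioning with pivot 39, the array becomes [32, 9, 25, 10, 18, 15, 8, 12, 39]. The pivot is placed at index 8. All elements to the left of the pivot are <= 39, and all elements to the right are > 39.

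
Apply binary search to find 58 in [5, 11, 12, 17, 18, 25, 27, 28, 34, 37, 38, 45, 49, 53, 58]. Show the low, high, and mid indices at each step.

Binary search for 58 in [5, 11, 12, 17, 18, 25, 27, 28, 34, 37, 38, 45, 49, 53, 58]:

lo=0, hi=14, mid=7, arr[mid]=28 -> 28 < 58, search right half
lo=8, hi=14, mid=11, arr[mid]=45 -> 45 < 58, search right half
lo=12, hi=14, mid=13, arr[mid]=53 -> 53 < 58, search right half
lo=14, hi=14, mid=14, arr[mid]=58 -> Found target at index 14!

Binary search finds 58 at index 14 after 4 comparisons. The search repeatedly halves the search space by comparing with the middle element.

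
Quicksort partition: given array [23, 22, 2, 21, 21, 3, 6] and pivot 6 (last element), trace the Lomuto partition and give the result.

Lomuto partition with pivot = 6:

Initial array: [23, 22, 2, 21, 21, 3, 6]

arr[0]=23 > 6: no swap
arr[1]=22 > 6: no swap
arr[2]=2 <= 6: swap with position 0, array becomes [2, 22, 23, 21, 21, 3, 6]
arr[3]=21 > 6: no swap
arr[4]=21 > 6: no swap
arr[5]=3 <= 6: swap with position 1, array becomes [2, 3, 23, 21, 21, 22, 6]

Place pivot at position 2: [2, 3, 6, 21, 21, 22, 23]
Pivot position: 2

After partitioning with pivot 6, the array becomes [2, 3, 6, 21, 21, 22, 23]. The pivot is placed at index 2. All elements to the left of the pivot are <= 6, and all elements to the right are > 6.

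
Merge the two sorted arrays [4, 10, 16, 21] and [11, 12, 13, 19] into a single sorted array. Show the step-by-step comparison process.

Merging process:

Compare 4 vs 11: take 4 from left. Merged: [4]
Compare 10 vs 11: take 10 from left. Merged: [4, 10]
Compare 16 vs 11: take 11 from right. Merged: [4, 10, 11]
Compare 16 vs 12: take 12 from right. Merged: [4, 10, 11, 12]
Compare 16 vs 13: take 13 from right. Merged: [4, 10, 11, 12, 13]
Compare 16 vs 19: take 16 from left. Merged: [4, 10, 11, 12, 13, 16]
Compare 21 vs 19: take 19 from right. Merged: [4, 10, 11, 12, 13, 16, 19]
Append remaining from left: [21]. Merged: [4, 10, 11, 12, 13, 16, 19, 21]

Final merged array: [4, 10, 11, 12, 13, 16, 19, 21]
Total comparisons: 7

The merged array is [4, 10, 11, 12, 13, 16, 19, 21], requiring 7 comparisons. The merge step runs in O(n) time where n is the total number of elements.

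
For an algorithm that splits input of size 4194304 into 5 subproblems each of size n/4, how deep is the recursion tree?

For divide and conquer with division factor 4:

Problem sizes at each level:
Level 0: 4194304
Level 1: 1048576
Level 2: 262144
Level 3: 65536
Level 4: 16384
Level 5: 4096
Level 6: 1024
Level 7: 256
Level 8: 64
Level 9: 16
Level 10: 4
Level 11: 1

The root is level 0 and the size-1 base case is level 11 (the tree spans levels 0 through 11, i.e. 12 levels counting the root), so the depth is the number of divisions: log_4(4194304) = 11

The recursion tree depth is log_4(4194304) = 11. At each level, the problem size is divided by 4, so it takes 11 divisions to reduce to a base case of size 1. The algorithm makes 5 recursive calls at each level.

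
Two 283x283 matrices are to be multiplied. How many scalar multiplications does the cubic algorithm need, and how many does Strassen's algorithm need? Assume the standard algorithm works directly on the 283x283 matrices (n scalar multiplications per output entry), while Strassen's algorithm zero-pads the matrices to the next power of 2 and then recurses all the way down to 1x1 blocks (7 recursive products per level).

Matrix multiplication for 283x283 matrices:

Strassen's algorithm requires power-of-2 dimensions. Pad 283x283 to 512x512 (next power of 2).

Standard algorithm: 283^3 = 22665187 multiplications
Strassen's algorithm: 7^(log2(512)) = 7^9 = 40353607 multiplications
Difference: 22665187 - 40353607 = -17688420 (Strassen uses MORE here due to padding overhead — for small or just-over-power-of-2 n, padding can outweigh the per-level savings)

Standard: 22665187 multiplications (283^3). Strassen: 40353607 multiplications (7^9, after padding to 512x512). Strassen reduces 8 recursive multiplications to 7 at each level.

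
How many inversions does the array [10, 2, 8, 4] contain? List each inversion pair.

Finding inversions in [10, 2, 8, 4]:

(0, 1): arr[0]=10 > arr[1]=2
(0, 2): arr[0]=10 > arr[2]=8
(0, 3): arr[0]=10 > arr[3]=4
(2, 3): arr[2]=8 > arr[3]=4

Total inversions: 4

The array has 4 inversion(s): (0,1), (0,2), (0,3), (2,3). Each pair (i,j) satisfies i < j and arr[i] > arr[j].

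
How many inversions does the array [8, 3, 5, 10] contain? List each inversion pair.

Finding inversions in [8, 3, 5, 10]:

(0, 1): arr[0]=8 > arr[1]=3
(0, 2): arr[0]=8 > arr[2]=5

Total inversions: 2

The array has 2 inversion(s): (0,1), (0,2). Each pair (i,j) satisfies i < j and arr[i] > arr[j].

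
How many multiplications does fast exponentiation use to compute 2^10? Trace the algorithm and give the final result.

Computing 2^10 by squaring (build up from 2^1; each line after the first costs one multiplication):

2^1 = 2
2^2 = (2^1)^2 = 2^2 = 4
2^4 = (2^2)^2 = 4^2 = 16
2^5 = 2 * 2^4 = 2 * 16 = 32
2^10 = (2^5)^2 = 32^2 = 1024

Result: 1024
Multiplications needed: 4 (4 lines after 2^1)

2^10 = 1024. Using exponentiation by squaring, this requires 4 multiplications. The key idea: if the exponent is even, square the half-power; if odd, multiply by the base once.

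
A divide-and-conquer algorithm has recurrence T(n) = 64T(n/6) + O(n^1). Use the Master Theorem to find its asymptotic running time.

Master Theorem for T(n) = 64T(n/6) + O(n^1):

a = 64, b = 6, c = 1
log_b(a) = log_6(64) = 2.3211

Case 1: c = 1 < log_6(64) = 2.3211
T(n) = O(n^(log_6 64))

For T(n) = 64T(n/6) + O(n^1): log_6(64) = 2.3211. This is Case 1 of the Master Theorem (c < log_b(a), work dominated by leaves), giving O(n^(log_6 64)).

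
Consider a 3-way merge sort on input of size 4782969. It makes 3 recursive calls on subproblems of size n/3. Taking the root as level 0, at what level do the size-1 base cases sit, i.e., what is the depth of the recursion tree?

For divide and conquer with division factor 3:

Problem sizes at each level:
Level 0: 4782969
Level 1: 1594323
Level 2: 531441
Level 3: 177147
Level 4: 59049
Level 5: 19683
Level 6: 6561
Level 7: 2187
Level 8: 729
Level 9: 243
Level 10: 81
Level 11: 27
Level 12: 9
Level 13: 3
Level 14: 1

The root is level 0 and the size-1 base case is level 14 (the tree spans levels 0 through 14, i.e. 15 levels counting the root), so the depth is the number of divisions: log_3(4782969) = 14

The recursion tree depth is log_3(4782969) = 14. At each level, the problem size is divided by 3, so it takes 14 divisions to reduce to a base case of size 1. The algorithm makes 3 recursive calls at each level.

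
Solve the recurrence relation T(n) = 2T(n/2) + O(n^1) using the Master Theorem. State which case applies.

Master Theorem for T(n) = 2T(n/2) + O(n^1):

a = 2, b = 2, c = 1
log_b(a) = log_2(2) = 1.0000

Case 2: c = 1 = log_2(2) = 1.0000
T(n) = O(n^1 log n) = O(n log n)

For T(n) = 2T(n/2) + O(n^1): log_2(2) = 1.0000. This is Case 2 of the Master Theorem (c = log_b(a), equal work at all levels), giving O(n log n).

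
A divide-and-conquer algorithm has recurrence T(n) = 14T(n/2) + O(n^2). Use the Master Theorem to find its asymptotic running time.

Master Theorem for T(n) = 14T(n/2) + O(n^2):

a = 14, b = 2, c = 2
log_b(a) = log_2(14) = 3.8074

Case 1: c = 2 < log_2(14) = 3.8074
T(n) = O(n^(log_2 14))

For T(n) = 14T(n/2) + O(n^2): log_2(14) = 3.8074. This is Case 1 of the Master Theorem (c < log_b(a), work dominated by leaves), giving O(n^(log_2 14)).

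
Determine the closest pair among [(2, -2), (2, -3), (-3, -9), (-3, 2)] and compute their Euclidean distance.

Computing all pairwise distances among 4 points:

d((2, -2), (2, -3)) = 1.0 <-- minimum
d((2, -2), (-3, -9)) = 8.6023
d((2, -2), (-3, 2)) = 6.4031
d((2, -3), (-3, -9)) = 7.8102
d((2, -3), (-3, 2)) = 7.0711
d((-3, -9), (-3, 2)) = 11.0

Closest pair: (2, -2) and (2, -3) with distance 1.0

The closest pair is (2, -2) and (2, -3) with Euclidean distance 1.0. For 4 points, brute-force pairwise comparison is shown above. For large n, the divide-and-conquer algorithm (sort by x, recurse on halves, check the dividing strip) achieves O(n log n).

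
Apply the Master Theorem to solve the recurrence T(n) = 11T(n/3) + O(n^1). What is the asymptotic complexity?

Master Theorem for T(n) = 11T(n/3) + O(n^1):

a = 11, b = 3, c = 1
log_b(a) = log_3(11) = 2.1827

Case 1: c = 1 < log_3(11) = 2.1827
T(n) = O(n^(log_3 11))

For T(n) = 11T(n/3) + O(n^1): log_3(11) = 2.1827. This is Case 1 of the Master Theorem (c < log_b(a), work dominated by leaves), giving O(n^(log_3 11)).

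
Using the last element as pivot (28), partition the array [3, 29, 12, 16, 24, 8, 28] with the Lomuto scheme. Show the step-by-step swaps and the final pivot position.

Lomuto partition with pivot = 28:

Initial array: [3, 29, 12, 16, 24, 8, 28]

arr[0]=3 <= 28: swap with position 0, array becomes [3, 29, 12, 16, 24, 8, 28]
arr[1]=29 > 28: no swap
arr[2]=12 <= 28: swap with position 1, array becomes [3, 12, 29, 16, 24, 8, 28]
arr[3]=16 <= 28: swap with position 2, array becomes [3, 12, 16, 29, 24, 8, 28]
arr[4]=24 <= 28: swap with position 3, array becomes [3, 12, 16, 24, 29, 8, 28]
arr[5]=8 <= 28: swap with position 4, array becomes [3, 12, 16, 24, 8, 29, 28]

Place pivot at position 5: [3, 12, 16, 24, 8, 28, 29]
Pivot position: 5

After partitioning with pivot 28, the array becomes [3, 12, 16, 24, 8, 28, 29]. The pivot is placed at index 5. All elements to the left of the pivot are <= 28, and all elements to the right are > 28.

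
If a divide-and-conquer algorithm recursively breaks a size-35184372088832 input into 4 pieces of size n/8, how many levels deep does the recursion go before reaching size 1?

For divide and conquer with division factor 8:

Problem sizes at each level:
Level 0: 35184372088832
Level 1: 4398046511104
Level 2: 549755813888
Level 3: 68719476736
Level 4: 8589934592
Level 5: 1073741824
Level 6: 134217728
Level 7: 16777216
Level 8: 2097152
Level 9: 262144
Level 10: 32768
Level 11: 4096
Level 12: 512
Level 13: 64
Level 14: 8
Level 15: 1

The root is level 0 and the size-1 base case is level 15 (the tree spans levels 0 through 15, i.e. 16 levels counting the root), so the depth is the number of divisions: log_8(35184372088832) = 15

The recursion tree depth is log_8(35184372088832) = 15. At each level, the problem size is divided by 8, so it takes 15 divisions to reduce to a base case of size 1. The algorithm makes 4 recursive calls at each level.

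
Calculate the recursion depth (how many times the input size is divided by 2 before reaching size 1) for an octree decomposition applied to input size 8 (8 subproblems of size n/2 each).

For divide and conquer with division factor 2:

Problem sizes at each level:
Level 0: 8
Level 1: 4
Level 2: 2
Level 3: 1

The root is level 0 and the size-1 base case is level 3 (the tree spans levels 0 through 3, i.e. 4 levels counting the root), so the depth is the number of divisions: log_2(8) = 3

The recursion tree depth is log_2(8) = 3. At each level, the problem size is divided by 2, so it takes 3 divisions to reduce to a base case of size 1. The algorithm makes 8 recursive calls at each level.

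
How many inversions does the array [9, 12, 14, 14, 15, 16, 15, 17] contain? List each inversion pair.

Finding inversions in [9, 12, 14, 14, 15, 16, 15, 17]:

(5, 6): arr[5]=16 > arr[6]=15

Total inversions: 1

The array has 1 inversion(s): (5,6). Each pair (i,j) satisfies i < j and arr[i] > arr[j].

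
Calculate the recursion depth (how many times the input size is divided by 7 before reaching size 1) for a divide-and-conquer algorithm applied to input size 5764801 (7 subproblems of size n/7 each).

For divide and conquer with division factor 7:

Problem sizes at each level:
Level 0: 5764801
Level 1: 823543
Level 2: 117649
Level 3: 16807
Level 4: 2401
Level 5: 343
Level 6: 49
Level 7: 7
Level 8: 1

The root is level 0 and the size-1 base case is level 8 (the tree spans levels 0 through 8, i.e. 9 levels counting the root), so the depth is the number of divisions: log_7(5764801) = 8

The recursion tree depth is log_7(5764801) = 8. At each level, the problem size is divided by 7, so it takes 8 divisions to reduce to a base case of size 1. The algorithm makes 7 recursive calls at each level.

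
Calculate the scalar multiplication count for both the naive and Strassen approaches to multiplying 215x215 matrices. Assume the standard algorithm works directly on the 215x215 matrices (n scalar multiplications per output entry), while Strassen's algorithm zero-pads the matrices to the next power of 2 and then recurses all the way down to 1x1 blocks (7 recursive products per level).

Matrix multiplication for 215x215 matrices:

Strassen's algorithm requires power-of-2 dimensions. Pad 215x215 to 256x256 (next power of 2).

Standard algorithm: 215^3 = 9938375 multiplications
Strassen's algorithm: 7^(log2(256)) = 7^8 = 5764801 multiplications
Savings: 9938375 - 5764801 = 4173574 multiplications

Standard: 9938375 multiplications (215^3). Strassen: 5764801 multiplications (7^8, after padding to 256x256). Strassen reduces 8 recursive multiplications to 7 at each level.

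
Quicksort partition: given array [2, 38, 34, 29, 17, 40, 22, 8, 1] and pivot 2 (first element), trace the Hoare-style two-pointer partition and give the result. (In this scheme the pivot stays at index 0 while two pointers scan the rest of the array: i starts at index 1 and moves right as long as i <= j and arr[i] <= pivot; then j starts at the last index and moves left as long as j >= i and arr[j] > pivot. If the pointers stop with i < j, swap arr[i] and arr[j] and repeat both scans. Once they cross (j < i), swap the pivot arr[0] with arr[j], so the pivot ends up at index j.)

Hoare-style two-pointer partition with pivot = 2:

Initial array: [2, 38, 34, 29, 17, 40, 22, 8, 1]

Pointers start at i = 1, j = 8.
i stops at index 1 (arr[1]=38 > 2), j stops at index 8 (arr[8]=1 <= 2): swap arr[1] and arr[8], array becomes [2, 1, 34, 29, 17, 40, 22, 8, 38]
i ends at 2, j ends at 1: the pointers have crossed (j < i), so scanning stops.

Swap pivot arr[0] with arr[1] to place pivot at position 1: [1, 2, 34, 29, 17, 40, 22, 8, 38]
Pivot position: 1

After partitioning with pivot 2, the array becomes [1, 2, 34, 29, 17, 40, 22, 8, 38]. The pivot is placed at index 1. All elements to the left of the pivot are <= 2, and all elements to the right are > 2.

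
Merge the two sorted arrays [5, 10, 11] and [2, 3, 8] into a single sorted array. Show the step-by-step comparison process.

Merging process:

Compare 5 vs 2: take 2 from right. Merged: [2]
Compare 5 vs 3: take 3 from right. Merged: [2, 3]
Compare 5 vs 8: take 5 from left. Merged: [2, 3, 5]
Compare 10 vs 8: take 8 from right. Merged: [2, 3, 5, 8]
Append remaining from left: [10, 11]. Merged: [2, 3, 5, 8, 10, 11]

Final merged array: [2, 3, 5, 8, 10, 11]
Total comparisons: 4

The merged array is [2, 3, 5, 8, 10, 11], requiring 4 comparisons. The merge step runs in O(n) time where n is the total number of elements.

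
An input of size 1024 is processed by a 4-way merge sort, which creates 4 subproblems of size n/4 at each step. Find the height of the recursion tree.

For divide and conquer with division factor 4:

Problem sizes at each level:
Level 0: 1024
Level 1: 256
Level 2: 64
Level 3: 16
Level 4: 4
Level 5: 1

The root is level 0 and the size-1 base case is level 5 (the tree spans levels 0 through 5, i.e. 6 levels counting the root), so the depth is the number of divisions: log_4(1024) = 5

The recursion tree depth is log_4(1024) = 5. At each level, the problem size is divided by 4, so it takes 5 divisions to reduce to a base case of size 1. The algorithm makes 4 recursive calls at each level.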